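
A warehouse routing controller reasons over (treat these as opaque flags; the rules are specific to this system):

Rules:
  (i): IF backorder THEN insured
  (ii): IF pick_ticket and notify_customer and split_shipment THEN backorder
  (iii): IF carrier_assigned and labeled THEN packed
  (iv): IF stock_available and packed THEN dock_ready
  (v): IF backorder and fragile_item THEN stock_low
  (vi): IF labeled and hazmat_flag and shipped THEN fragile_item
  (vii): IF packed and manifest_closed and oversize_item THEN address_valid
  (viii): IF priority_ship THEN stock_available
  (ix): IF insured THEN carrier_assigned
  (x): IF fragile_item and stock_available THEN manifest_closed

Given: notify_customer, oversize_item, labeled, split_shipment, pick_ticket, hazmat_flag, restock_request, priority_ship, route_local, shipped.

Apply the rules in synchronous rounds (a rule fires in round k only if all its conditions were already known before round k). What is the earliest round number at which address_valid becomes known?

Round 1: (ii) [IF pick_ticket and notify_customer and split_shipment THEN backorder]; (vi) [IF labeled and hazmat_flag and shipped THEN fragile_item]; (viii) [IF priority_ship THEN stock_available]. New: backorder, fragile_item, stock_available.
Round 2: (i) [IF backorder THEN insured]; (v) [IF backorder and fragile_item THEN stock_low]; (x) [IF fragile_item and stock_available THEN manifest_closed]. New: insured, stock_low, manifest_closed.
Round 3: (ix) [IF insured THEN carrier_assigned]. New: carrier_assigned.
Round 4: (iii) [IF carrier_assigned and labeled THEN packed]. New: packed.
Round 5: (iv) [IF stock_available and packed THEN dock_ready]; (vii) [IF packed and manifest_closed and oversize_item THEN address_valid]. New: dock_ready, address_valid.
address_valid first appears in round 5.

5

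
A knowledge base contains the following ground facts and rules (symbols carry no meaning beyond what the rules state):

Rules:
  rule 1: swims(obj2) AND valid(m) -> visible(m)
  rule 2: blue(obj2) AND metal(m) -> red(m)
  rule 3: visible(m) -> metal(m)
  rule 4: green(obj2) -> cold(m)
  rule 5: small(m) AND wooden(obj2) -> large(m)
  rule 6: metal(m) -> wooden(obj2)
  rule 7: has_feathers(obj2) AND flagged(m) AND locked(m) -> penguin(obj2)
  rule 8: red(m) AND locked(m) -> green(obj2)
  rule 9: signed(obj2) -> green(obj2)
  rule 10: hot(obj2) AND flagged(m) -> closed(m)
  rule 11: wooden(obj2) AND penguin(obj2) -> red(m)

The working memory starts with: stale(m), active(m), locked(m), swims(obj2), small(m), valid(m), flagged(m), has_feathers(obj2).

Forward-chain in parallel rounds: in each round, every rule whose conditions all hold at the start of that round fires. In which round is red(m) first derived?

Round 1 — rule 1, rule 7, derive visible(m), penguin(obj2).
Round 2 — rule 3, derive metal(m).
Round 3 — rule 6, derive wooden(obj2).
Round 4 — rule 5, rule 11, derive large(m), red(m).
red(m) first appears in round 4.

4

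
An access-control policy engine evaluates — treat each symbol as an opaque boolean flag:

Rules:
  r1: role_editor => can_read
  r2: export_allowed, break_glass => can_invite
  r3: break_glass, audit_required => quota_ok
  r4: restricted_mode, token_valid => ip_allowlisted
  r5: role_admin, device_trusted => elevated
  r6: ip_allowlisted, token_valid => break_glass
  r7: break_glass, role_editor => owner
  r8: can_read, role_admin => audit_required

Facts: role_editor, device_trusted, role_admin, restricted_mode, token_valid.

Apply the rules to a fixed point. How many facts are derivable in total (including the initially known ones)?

12

Round 1: r1 [role_editor => can_read]; r4 [restricted_mode, token_valid => ip_allowlisted]; r5 [role_admin, device_trusted => elevated]. Adds can_read, ip_allowlisted, elevated.
Round 2: r6 [ip_allowlisted, token_valid => break_glass]; r8 [can_read, role_admin => audit_required]. Adds break_glass, audit_required.
Round 3: r3 [break_glass, audit_required => quota_ok]; r7 [break_glass, role_editor => owner]. Adds quota_ok, owner.
Closure: {audit_required, break_glass, can_read, device_trusted, elevated, ip_allowlisted, owner, quota_ok, restricted_mode, role_admin, role_editor, token_valid} — 12 facts.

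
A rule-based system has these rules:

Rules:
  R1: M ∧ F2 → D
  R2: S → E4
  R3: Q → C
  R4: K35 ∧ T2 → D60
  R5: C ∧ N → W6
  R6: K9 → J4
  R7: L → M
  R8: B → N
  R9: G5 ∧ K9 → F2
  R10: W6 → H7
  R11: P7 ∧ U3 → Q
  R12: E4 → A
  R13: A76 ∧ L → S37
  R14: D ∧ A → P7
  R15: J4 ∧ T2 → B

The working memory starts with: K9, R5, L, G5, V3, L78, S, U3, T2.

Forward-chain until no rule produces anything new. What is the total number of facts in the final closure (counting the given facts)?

Round 1: R2 [S → E4]; R6 [K9 → J4]; R7 [L → M]; R9 [G5 ∧ K9 → F2]. Adds E4, J4, M, F2.
Round 2: R1 [M ∧ F2 → D]; R12 [E4 → A]; R15 [J4 ∧ T2 → B]. Adds D, A, B.
Round 3: R8 [B → N]; R14 [D ∧ A → P7]. Adds N, P7.
Round 4: R11 [P7 ∧ U3 → Q]. Adds Q.
Round 5: R3 [Q → C]. Adds C.
Round 6: R5 [C ∧ N → W6]. Adds W6.
Round 7: R10 [W6 → H7]. Adds H7.
Closure: {A, B, C, D, E4, F2, G5, H7, J4, K9, L, L78, M, N, P7, Q, R5, S, T2, U3, V3, W6} — 22 facts.

22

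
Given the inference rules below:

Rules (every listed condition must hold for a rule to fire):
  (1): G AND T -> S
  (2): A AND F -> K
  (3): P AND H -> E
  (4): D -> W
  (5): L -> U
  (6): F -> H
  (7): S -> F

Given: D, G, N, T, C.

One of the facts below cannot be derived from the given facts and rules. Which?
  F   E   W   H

E

Round 1 fires (1), (4), giving S, W.
Round 2 fires (7), giving F.
Round 3 fires (6), giving H.
Derived: W (round 1), F (round 2), H (round 3). E never appears in any round.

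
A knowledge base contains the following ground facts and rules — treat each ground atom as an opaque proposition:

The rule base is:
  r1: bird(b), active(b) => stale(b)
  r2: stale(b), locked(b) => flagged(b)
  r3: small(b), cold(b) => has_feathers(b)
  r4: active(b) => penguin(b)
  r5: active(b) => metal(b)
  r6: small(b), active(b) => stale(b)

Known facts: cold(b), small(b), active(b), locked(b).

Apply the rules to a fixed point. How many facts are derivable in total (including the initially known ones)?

[1] r3 [small(b), cold(b) => has_feathers(b)]; r4 [active(b) => penguin(b)]; r5 [active(b) => metal(b)]; r6 [small(b), active(b) => stale(b)]. ⇒ new: has_feathers(b), penguin(b), metal(b), stale(b).
[2] r2 [stale(b), locked(b) => flagged(b)]. ⇒ new: flagged(b).
Closure: {active(b), cold(b), flagged(b), has_feathers(b), locked(b), metal(b), penguin(b), small(b), stale(b)} — 9 facts.

9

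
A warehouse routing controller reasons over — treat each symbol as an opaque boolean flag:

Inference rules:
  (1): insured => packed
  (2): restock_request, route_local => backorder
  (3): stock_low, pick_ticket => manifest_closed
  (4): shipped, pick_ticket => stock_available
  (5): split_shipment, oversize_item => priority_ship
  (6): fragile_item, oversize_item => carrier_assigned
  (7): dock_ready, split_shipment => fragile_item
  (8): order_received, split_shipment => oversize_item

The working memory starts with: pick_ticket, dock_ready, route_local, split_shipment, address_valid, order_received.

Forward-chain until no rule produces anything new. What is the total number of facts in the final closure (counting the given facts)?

Round 1 fires (7), (8), giving fragile_item, oversize_item.
Round 2 fires (5), (6), giving priority_ship, carrier_assigned.
Closure: {address_valid, carrier_assigned, dock_ready, fragile_item, order_received, oversize_item, pick_ticket, priority_ship, route_local, split_shipment} — 10 facts.

10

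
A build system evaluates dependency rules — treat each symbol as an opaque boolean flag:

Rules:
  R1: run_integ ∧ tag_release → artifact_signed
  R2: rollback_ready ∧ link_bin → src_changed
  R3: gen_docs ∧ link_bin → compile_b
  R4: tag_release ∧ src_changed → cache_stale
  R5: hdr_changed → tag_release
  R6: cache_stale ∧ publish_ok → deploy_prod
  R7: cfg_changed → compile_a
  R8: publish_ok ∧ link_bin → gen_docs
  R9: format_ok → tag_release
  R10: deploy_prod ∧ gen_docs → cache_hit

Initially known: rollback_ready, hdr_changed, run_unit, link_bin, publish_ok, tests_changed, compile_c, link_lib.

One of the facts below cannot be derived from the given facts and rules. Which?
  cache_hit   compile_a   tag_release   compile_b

Round 1: R2 [rollback_ready ∧ link_bin → src_changed]; R5 [hdr_changed → tag_release]; R8 [publish_ok ∧ link_bin → gen_docs]. Adds src_changed, tag_release, gen_docs.
Round 2: R3 [gen_docs ∧ link_bin → compile_b]; R4 [tag_release ∧ src_changed → cache_stale]. Adds compile_b, cache_stale.
Round 3: R6 [cache_stale ∧ publish_ok → deploy_prod]. Adds deploy_prod.
Round 4: R10 [deploy_prod ∧ gen_docs → cache_hit]. Adds cache_hit.
Derived: tag_release (round 1), cache_hit (round 4), compile_b (round 2). compile_a never appears in any round.

compile_a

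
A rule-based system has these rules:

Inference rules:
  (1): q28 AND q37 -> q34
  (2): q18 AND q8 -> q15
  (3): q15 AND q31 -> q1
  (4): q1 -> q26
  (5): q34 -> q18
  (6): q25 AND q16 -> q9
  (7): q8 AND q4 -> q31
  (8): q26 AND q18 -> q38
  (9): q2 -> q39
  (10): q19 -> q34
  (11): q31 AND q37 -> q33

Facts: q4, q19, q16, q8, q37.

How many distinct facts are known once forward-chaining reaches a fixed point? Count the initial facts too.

Round 1 fires (7), (10), giving q31, q34.
Round 2 fires (5), (11), giving q18, q33.
Round 3 fires (2), giving q15.
Round 4 fires (3), giving q1.
Round 5 fires (4), giving q26.
Round 6 fires (8), giving q38.
Closure: {q1, q15, q16, q18, q19, q26, q31, q33, q34, q37, q38, q4, q8} — 13 facts.

13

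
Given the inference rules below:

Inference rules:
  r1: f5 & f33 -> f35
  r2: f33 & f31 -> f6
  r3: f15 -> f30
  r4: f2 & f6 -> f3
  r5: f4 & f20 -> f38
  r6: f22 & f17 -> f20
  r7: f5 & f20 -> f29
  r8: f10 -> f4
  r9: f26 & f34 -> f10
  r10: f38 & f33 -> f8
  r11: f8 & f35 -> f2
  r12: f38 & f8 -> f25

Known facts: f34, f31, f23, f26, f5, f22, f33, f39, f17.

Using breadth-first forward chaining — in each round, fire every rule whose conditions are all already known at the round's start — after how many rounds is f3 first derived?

[1] r1 [f5 & f33 -> f35]; r2 [f33 & f31 -> f6]; r6 [f22 & f17 -> f20]; r9 [f26 & f34 -> f10]. ⇒ new: f35, f6, f20, f10.
[2] r7 [f5 & f20 -> f29]; r8 [f10 -> f4]. ⇒ new: f29, f4.
[3] r5 [f4 & f20 -> f38]. ⇒ new: f38.
[4] r10 [f38 & f33 -> f8]. ⇒ new: f8.
[5] r11 [f8 & f35 -> f2]; r12 [f38 & f8 -> f25]. ⇒ new: f2, f25.
[6] r4 [f2 & f6 -> f3]. ⇒ new: f3.
f3 first appears in round 6.

6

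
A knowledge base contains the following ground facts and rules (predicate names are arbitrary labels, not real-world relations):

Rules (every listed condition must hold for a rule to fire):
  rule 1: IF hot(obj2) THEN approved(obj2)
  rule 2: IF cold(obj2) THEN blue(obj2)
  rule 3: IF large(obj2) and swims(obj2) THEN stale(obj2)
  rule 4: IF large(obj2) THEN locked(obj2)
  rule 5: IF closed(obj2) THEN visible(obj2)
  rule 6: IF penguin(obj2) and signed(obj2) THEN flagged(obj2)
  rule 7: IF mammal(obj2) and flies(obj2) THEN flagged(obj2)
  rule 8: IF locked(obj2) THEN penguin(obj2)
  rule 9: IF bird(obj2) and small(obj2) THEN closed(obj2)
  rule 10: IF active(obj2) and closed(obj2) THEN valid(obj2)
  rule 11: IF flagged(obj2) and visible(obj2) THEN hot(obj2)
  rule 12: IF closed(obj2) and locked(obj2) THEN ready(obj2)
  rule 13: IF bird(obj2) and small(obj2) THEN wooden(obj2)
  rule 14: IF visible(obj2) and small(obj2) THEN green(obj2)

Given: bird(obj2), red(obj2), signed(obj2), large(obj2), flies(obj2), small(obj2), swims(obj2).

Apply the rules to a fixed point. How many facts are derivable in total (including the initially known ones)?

Round 1: rule 3 [IF large(obj2) and swims(obj2) THEN stale(obj2)]; rule 4 [IF large(obj2) THEN locked(obj2)]; rule 9 [IF bird(obj2) and small(obj2) THEN closed(obj2)]; rule 13 [IF bird(obj2) and small(obj2) THEN wooden(obj2)]. Adds stale(obj2), locked(obj2), closed(obj2), wooden(obj2).
Round 2: rule 5 [IF closed(obj2) THEN visible(obj2)]; rule 8 [IF locked(obj2) THEN penguin(obj2)]; rule 12 [IF closed(obj2) and locked(obj2) THEN ready(obj2)]. Adds visible(obj2), penguin(obj2), ready(obj2).
Round 3: rule 6 [IF penguin(obj2) and signed(obj2) THEN flagged(obj2)]; rule 14 [IF visible(obj2) and small(obj2) THEN green(obj2)]. Adds flagged(obj2), green(obj2).
Round 4: rule 11 [IF flagged(obj2) and visible(obj2) THEN hot(obj2)]. Adds hot(obj2).
Round 5: rule 1 [IF hot(obj2) THEN approved(obj2)]. Adds approved(obj2).
Closure: {approved(obj2), bird(obj2), closed(obj2), flagged(obj2), flies(obj2), green(obj2), hot(obj2), large(obj2), locked(obj2), penguin(obj2), ready(obj2), red(obj2), signed(obj2), small(obj2), stale(obj2), swims(obj2), visible(obj2), wooden(obj2)} — 18 facts.

18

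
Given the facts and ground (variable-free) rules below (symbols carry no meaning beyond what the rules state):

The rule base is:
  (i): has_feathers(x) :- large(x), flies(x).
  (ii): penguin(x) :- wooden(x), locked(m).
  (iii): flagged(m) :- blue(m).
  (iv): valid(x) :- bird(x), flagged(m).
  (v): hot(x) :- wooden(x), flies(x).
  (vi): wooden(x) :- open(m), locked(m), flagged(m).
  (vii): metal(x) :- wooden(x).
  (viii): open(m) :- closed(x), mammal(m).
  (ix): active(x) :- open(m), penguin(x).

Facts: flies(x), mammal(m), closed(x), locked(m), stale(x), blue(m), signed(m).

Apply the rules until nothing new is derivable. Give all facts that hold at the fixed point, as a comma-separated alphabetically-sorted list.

active(x), blue(m), closed(x), flagged(m), flies(x), hot(x), locked(m), mammal(m), metal(x), open(m), penguin(x), signed(m), stale(x), wooden(x)

Round 1 fires (iii), (viii), giving flagged(m), open(m).
Round 2 fires (vi), giving wooden(x).
Round 3 fires (ii), (v), (vii), giving penguin(x), hot(x), metal(x).
Round 4 fires (ix), giving active(x).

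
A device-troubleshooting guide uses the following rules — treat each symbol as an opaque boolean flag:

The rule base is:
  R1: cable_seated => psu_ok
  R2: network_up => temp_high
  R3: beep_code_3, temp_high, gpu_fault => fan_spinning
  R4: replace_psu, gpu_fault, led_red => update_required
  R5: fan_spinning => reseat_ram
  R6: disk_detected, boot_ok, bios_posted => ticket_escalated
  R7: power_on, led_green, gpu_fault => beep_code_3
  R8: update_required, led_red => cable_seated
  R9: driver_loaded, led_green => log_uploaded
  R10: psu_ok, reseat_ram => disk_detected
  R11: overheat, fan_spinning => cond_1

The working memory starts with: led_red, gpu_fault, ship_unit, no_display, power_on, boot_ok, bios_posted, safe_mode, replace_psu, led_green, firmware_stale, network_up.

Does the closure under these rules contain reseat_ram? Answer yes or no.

yes

Round 1: R2 [network_up => temp_high]; R4 [replace_psu, gpu_fault, led_red => update_required]; R7 [power_on, led_green, gpu_fault => beep_code_3]. Adds temp_high, update_required, beep_code_3.
Round 2: R3 [beep_code_3, temp_high, gpu_fault => fan_spinning]; R8 [update_required, led_red => cable_seated]. Adds fan_spinning, cable_seated.
Round 3: R1 [cable_seated => psu_ok]; R5 [fan_spinning => reseat_ram]. Adds psu_ok, reseat_ram.
Round 4: R10 [psu_ok, reseat_ram => disk_detected]. Adds disk_detected.
Round 5: R6 [disk_detected, boot_ok, bios_posted => ticket_escalated]. Adds ticket_escalated.
reseat_ram appears in round 3, so it is derivable.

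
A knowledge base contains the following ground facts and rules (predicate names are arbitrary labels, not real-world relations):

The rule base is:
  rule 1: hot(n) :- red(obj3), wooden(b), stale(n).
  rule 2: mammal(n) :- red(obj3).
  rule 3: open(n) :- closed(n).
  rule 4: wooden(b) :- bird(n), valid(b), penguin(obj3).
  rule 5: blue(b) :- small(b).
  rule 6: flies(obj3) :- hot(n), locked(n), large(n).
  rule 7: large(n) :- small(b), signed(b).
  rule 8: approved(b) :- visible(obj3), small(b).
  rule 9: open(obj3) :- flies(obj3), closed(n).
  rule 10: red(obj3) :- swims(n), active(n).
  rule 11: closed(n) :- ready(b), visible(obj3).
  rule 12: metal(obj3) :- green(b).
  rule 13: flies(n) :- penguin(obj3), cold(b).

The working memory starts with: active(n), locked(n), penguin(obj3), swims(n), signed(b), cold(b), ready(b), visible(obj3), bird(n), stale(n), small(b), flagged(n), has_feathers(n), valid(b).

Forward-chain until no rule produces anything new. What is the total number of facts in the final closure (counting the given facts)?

Round 1: rule 4 [wooden(b) :- bird(n), valid(b), penguin(obj3).]; rule 5 [blue(b) :- small(b).]; rule 7 [large(n) :- small(b), signed(b).]; rule 8 [approved(b) :- visible(obj3), small(b).]; rule 10 [red(obj3) :- swims(n), active(n).]; rule 11 [closed(n) :- ready(b), visible(obj3).]; rule 13 [flies(n) :- penguin(obj3), cold(b).]. Adds wooden(b), blue(b), large(n), approved(b), red(obj3), closed(n), flies(n).
Round 2: rule 1 [hot(n) :- red(obj3), wooden(b), stale(n).]; rule 2 [mammal(n) :- red(obj3).]; rule 3 [open(n) :- closed(n).]. Adds hot(n), mammal(n), open(n).
Round 3: rule 6 [flies(obj3) :- hot(n), locked(n), large(n).]. Adds flies(obj3).
Round 4: rule 9 [open(obj3) :- flies(obj3), closed(n).]. Adds open(obj3).
Closure: {active(n), approved(b), bird(n), blue(b), closed(n), cold(b), flagged(n), flies(n), flies(obj3), has_feathers(n), hot(n), large(n), locked(n), mammal(n), open(n), open(obj3), penguin(obj3), ready(b), red(obj3), signed(b), small(b), stale(n), swims(n), valid(b), visible(obj3), wooden(b)} — 26 facts.

26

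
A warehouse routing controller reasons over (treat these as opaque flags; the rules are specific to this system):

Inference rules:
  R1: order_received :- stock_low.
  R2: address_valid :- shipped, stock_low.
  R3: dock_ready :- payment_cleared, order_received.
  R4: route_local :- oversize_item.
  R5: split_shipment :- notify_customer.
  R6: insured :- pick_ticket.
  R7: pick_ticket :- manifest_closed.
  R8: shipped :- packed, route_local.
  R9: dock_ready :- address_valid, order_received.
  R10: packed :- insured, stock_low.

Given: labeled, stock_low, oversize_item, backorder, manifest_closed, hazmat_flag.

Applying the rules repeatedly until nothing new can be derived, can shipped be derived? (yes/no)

yes

Round 1: R1 [order_received :- stock_low.]; R4 [route_local :- oversize_item.]; R7 [pick_ticket :- manifest_closed.]. Adds order_received, route_local, pick_ticket.
Round 2: R6 [insured :- pick_ticket.]. Adds insured.
Round 3: R10 [packed :- insured, stock_low.]. Adds packed.
Round 4: R8 [shipped :- packed, route_local.]. Adds shipped.
Round 5: R2 [address_valid :- shipped, stock_low.]. Adds address_valid.
Round 6: R9 [dock_ready :- address_valid, order_received.]. Adds dock_ready.
shipped appears in round 4, so it is derivable.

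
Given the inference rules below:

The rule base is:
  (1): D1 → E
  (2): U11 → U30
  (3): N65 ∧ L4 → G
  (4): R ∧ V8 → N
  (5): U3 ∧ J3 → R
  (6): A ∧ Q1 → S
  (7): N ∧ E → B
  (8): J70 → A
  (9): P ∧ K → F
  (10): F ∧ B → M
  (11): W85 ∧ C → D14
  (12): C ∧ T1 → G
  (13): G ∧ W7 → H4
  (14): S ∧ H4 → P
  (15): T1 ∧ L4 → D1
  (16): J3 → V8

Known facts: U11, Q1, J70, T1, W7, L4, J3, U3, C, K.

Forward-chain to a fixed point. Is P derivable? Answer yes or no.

Round 1 fires (2), (5), (8), (12), (15), (16), giving U30, R, A, G, D1, V8.
Round 2 fires (1), (4), (6), (13), giving E, N, S, H4.
Round 3 fires (7), (14), giving B, P.
Round 4 fires (9), giving F.
Round 5 fires (10), giving M.
P appears in round 3, so it is derivable.

yes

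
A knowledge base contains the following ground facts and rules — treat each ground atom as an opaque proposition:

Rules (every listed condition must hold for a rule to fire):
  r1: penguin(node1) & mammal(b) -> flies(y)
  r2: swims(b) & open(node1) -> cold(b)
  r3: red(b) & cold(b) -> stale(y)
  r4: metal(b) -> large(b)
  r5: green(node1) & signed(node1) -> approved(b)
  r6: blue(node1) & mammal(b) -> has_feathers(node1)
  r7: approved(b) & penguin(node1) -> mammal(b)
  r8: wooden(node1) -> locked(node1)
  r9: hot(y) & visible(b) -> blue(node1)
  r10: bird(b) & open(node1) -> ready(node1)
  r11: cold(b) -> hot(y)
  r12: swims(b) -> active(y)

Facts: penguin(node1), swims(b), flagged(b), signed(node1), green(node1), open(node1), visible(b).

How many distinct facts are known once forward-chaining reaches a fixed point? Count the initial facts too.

15

Round 1: r2 [swims(b) & open(node1) -> cold(b)]; r5 [green(node1) & signed(node1) -> approved(b)]; r12 [swims(b) -> active(y)]. Adds cold(b), approved(b), active(y).
Round 2: r7 [approved(b) & penguin(node1) -> mammal(b)]; r11 [cold(b) -> hot(y)]. Adds mammal(b), hot(y).
Round 3: r1 [penguin(node1) & mammal(b) -> flies(y)]; r9 [hot(y) & visible(b) -> blue(node1)]. Adds flies(y), blue(node1).
Round 4: r6 [blue(node1) & mammal(b) -> has_feathers(node1)]. Adds has_feathers(node1).
Closure: {active(y), approved(b), blue(node1), cold(b), flagged(b), flies(y), green(node1), has_feathers(node1), hot(y), mammal(b), open(node1), penguin(node1), signed(node1), swims(b), visible(b)} — 15 facts.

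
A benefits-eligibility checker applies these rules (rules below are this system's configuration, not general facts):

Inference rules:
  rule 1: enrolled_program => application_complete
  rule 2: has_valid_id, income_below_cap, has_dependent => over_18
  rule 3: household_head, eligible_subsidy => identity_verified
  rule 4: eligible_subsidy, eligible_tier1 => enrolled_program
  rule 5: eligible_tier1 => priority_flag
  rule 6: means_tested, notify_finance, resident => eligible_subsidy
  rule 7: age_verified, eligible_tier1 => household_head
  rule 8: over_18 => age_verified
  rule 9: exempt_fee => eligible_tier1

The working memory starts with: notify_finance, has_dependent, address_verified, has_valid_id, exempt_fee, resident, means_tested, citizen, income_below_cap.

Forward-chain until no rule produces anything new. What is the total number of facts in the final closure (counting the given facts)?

Round 1 fires rule 2, rule 6, rule 9, giving over_18, eligible_subsidy, eligible_tier1.
Round 2 fires rule 4, rule 5, rule 8, giving enrolled_program, priority_flag, age_verified.
Round 3 fires rule 1, rule 7, giving application_complete, household_head.
Round 4 fires rule 3, giving identity_verified.
Closure: {address_verified, age_verified, application_complete, citizen, eligible_subsidy, eligible_tier1, enrolled_program, exempt_fee, has_dependent, has_valid_id, household_head, identity_verified, income_below_cap, means_tested, notify_finance, over_18, priority_flag, resident} — 18 facts.

18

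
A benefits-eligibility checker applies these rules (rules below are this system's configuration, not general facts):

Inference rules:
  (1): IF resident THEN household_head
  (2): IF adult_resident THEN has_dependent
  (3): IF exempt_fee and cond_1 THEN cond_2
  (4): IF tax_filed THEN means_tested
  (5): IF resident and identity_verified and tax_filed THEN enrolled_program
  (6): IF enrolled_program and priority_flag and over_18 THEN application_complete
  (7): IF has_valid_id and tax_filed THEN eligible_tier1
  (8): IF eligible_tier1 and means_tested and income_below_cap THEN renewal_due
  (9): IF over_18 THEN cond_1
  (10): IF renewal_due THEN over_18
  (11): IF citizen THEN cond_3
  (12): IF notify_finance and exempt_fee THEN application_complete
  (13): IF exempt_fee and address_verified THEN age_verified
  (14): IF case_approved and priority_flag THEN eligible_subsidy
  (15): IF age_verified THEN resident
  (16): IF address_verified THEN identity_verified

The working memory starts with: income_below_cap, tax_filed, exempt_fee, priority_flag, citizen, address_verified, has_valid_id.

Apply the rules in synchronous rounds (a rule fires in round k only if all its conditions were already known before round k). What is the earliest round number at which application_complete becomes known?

4

[1] (4) [IF tax_filed THEN means_tested]; (7) [IF has_valid_id and tax_filed THEN eligible_tier1]; (11) [IF citizen THEN cond_3]; (13) [IF exempt_fee and address_verified THEN age_verified]; (16) [IF address_verified THEN identity_verified]. ⇒ new: means_tested, eligible_tier1, cond_3, age_verified, identity_verified.
[2] (8) [IF eligible_tier1 and means_tested and income_below_cap THEN renewal_due]; (15) [IF age_verified THEN resident]. ⇒ new: renewal_due, resident.
[3] (1) [IF resident THEN household_head]; (5) [IF resident and identity_verified and tax_filed THEN enrolled_program]; (10) [IF renewal_due THEN over_18]. ⇒ new: household_head, enrolled_program, over_18.
[4] (6) [IF enrolled_program and priority_flag and over_18 THEN application_complete]; (9) [IF over_18 THEN cond_1]. ⇒ new: application_complete, cond_1.
application_complete first appears in round 4.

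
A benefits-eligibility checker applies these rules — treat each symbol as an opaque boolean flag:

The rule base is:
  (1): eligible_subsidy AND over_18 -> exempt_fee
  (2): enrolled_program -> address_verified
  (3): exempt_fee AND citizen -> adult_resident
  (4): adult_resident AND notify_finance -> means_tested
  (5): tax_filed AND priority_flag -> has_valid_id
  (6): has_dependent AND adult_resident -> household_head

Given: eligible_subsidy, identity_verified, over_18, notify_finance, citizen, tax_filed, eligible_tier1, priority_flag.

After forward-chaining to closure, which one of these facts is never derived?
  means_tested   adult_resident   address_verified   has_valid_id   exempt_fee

[1] (1) [eligible_subsidy AND over_18 -> exempt_fee]; (5) [tax_filed AND priority_flag -> has_valid_id]. ⇒ new: exempt_fee, has_valid_id.
[2] (3) [exempt_fee AND citizen -> adult_resident]. ⇒ new: adult_resident.
[3] (4) [adult_resident AND notify_finance -> means_tested]. ⇒ new: means_tested.
Derived: has_valid_id (round 1), exempt_fee (round 1), means_tested (round 3), adult_resident (round 2). address_verified never appears in any round.

address_verified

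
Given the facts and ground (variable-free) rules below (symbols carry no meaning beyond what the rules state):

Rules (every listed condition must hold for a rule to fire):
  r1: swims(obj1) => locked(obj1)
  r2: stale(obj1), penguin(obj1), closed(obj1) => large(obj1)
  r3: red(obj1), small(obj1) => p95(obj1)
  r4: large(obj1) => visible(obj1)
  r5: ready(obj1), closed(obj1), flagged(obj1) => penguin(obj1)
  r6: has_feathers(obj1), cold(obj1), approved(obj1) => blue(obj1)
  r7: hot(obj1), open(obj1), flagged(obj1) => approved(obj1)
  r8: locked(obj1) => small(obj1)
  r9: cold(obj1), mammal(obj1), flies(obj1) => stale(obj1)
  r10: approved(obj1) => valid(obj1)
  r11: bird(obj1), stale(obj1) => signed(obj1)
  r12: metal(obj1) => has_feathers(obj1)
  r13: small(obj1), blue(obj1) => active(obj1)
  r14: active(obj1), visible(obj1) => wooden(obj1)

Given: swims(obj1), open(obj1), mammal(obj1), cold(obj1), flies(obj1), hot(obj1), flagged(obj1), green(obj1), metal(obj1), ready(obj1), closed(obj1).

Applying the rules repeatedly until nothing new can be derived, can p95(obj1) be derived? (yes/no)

Round 1 fires r1, r5, r7, r9, r12, giving locked(obj1), penguin(obj1), approved(obj1), stale(obj1), has_feathers(obj1).
Round 2 fires r2, r6, r8, r10, giving large(obj1), blue(obj1), small(obj1), valid(obj1).
Round 3 fires r4, r13, giving visible(obj1), active(obj1).
Round 4 fires r14, giving wooden(obj1).
Fixed point reached. p95(obj1) is concluded only by r3; r3 needs red(obj1) (never derived).

no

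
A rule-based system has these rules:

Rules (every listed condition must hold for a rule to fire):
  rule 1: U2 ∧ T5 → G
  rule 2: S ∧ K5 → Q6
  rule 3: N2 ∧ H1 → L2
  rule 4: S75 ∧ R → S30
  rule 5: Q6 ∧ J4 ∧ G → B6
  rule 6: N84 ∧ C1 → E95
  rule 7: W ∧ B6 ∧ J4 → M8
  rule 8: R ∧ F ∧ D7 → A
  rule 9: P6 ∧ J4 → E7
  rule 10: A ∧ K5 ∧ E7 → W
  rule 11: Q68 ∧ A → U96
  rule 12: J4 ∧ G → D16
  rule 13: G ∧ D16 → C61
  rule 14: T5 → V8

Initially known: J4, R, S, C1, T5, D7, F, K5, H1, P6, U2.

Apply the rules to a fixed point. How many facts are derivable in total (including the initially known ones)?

21

Round 1 fires rule 1, rule 2, rule 8, rule 9, rule 14, giving G, Q6, A, E7, V8.
Round 2 fires rule 5, rule 10, rule 12, giving B6, W, D16.
Round 3 fires rule 7, rule 13, giving M8, C61.
Closure: {A, B6, C1, C61, D16, D7, E7, F, G, H1, J4, K5, M8, P6, Q6, R, S, T5, U2, V8, W} — 21 facts.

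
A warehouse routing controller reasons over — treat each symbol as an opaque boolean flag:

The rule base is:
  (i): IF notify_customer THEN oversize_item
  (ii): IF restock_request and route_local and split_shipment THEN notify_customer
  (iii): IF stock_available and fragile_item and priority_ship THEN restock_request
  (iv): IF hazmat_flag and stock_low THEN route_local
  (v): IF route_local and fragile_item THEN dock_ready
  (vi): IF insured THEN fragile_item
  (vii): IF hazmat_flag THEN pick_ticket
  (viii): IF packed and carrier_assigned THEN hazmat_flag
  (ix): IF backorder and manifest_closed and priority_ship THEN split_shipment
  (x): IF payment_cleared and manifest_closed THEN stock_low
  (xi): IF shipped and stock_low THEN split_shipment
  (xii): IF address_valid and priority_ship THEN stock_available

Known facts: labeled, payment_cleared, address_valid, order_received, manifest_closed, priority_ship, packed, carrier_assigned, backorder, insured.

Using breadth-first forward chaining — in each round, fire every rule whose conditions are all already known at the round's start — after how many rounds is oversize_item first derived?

Round 1 — (vi), (viii), (ix), (x), (xii), derive fragile_item, hazmat_flag, split_shipment, stock_low, stock_available.
Round 2 — (iii), (iv), (vii), derive restock_request, route_local, pick_ticket.
Round 3 — (ii), (v), derive notify_customer, dock_ready.
Round 4 — (i), derive oversize_item.
oversize_item first appears in round 4.

4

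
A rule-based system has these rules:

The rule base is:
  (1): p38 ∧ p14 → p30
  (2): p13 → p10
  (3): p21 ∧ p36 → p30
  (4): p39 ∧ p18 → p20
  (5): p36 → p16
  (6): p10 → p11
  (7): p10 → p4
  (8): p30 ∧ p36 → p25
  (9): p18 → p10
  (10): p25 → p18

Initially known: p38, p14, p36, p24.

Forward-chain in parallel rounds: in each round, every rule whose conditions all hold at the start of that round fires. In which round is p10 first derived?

Round 1 fires (1), (5), giving p30, p16.
Round 2 fires (8), giving p25.
Round 3 fires (10), giving p18.
Round 4 fires (9), giving p10.
p10 first appears in round 4.

4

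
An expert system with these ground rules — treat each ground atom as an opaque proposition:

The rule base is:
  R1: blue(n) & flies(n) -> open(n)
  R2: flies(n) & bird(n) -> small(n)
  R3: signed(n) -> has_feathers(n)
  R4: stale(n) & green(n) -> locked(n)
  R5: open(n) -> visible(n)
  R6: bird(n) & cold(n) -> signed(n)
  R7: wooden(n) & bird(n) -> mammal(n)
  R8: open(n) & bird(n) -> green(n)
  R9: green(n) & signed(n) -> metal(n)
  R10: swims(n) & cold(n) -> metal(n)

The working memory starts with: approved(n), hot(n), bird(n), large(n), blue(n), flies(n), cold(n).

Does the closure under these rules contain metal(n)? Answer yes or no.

[1] R1 [blue(n) & flies(n) -> open(n)]; R2 [flies(n) & bird(n) -> small(n)]; R6 [bird(n) & cold(n) -> signed(n)]. ⇒ new: open(n), small(n), signed(n).
[2] R3 [signed(n) -> has_feathers(n)]; R5 [open(n) -> visible(n)]; R8 [open(n) & bird(n) -> green(n)]. ⇒ new: has_feathers(n), visible(n), green(n).
[3] R9 [green(n) & signed(n) -> metal(n)]. ⇒ new: metal(n).
metal(n) appears in round 3, so it is derivable.

yes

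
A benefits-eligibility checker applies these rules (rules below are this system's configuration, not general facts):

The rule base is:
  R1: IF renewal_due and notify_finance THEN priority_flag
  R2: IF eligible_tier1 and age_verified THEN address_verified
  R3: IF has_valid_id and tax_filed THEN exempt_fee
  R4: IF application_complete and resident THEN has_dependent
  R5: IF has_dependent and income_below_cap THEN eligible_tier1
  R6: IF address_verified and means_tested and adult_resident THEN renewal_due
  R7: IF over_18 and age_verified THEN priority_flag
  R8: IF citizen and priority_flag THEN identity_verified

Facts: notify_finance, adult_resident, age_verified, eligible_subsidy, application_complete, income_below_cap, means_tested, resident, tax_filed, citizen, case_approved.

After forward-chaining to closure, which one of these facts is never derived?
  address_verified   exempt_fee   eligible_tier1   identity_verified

exempt_fee

Round 1 — R4, derive has_dependent.
Round 2 — R5, derive eligible_tier1.
Round 3 — R2, derive address_verified.
Round 4 — R6, derive renewal_due.
Round 5 — R1, derive priority_flag.
Round 6 — R8, derive identity_verified.
Derived: identity_verified (round 6), address_verified (round 3), eligible_tier1 (round 2). exempt_fee never appears in any round.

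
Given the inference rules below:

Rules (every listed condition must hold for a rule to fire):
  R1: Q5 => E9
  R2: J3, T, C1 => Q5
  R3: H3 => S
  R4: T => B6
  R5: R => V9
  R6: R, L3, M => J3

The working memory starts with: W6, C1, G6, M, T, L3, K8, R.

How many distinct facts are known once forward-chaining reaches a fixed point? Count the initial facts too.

13

Round 1: R4 [T => B6]; R5 [R => V9]; R6 [R, L3, M => J3]. New: B6, V9, J3.
Round 2: R2 [J3, T, C1 => Q5]. New: Q5.
Round 3: R1 [Q5 => E9]. New: E9.
Closure: {B6, C1, E9, G6, J3, K8, L3, M, Q5, R, T, V9, W6} — 13 facts.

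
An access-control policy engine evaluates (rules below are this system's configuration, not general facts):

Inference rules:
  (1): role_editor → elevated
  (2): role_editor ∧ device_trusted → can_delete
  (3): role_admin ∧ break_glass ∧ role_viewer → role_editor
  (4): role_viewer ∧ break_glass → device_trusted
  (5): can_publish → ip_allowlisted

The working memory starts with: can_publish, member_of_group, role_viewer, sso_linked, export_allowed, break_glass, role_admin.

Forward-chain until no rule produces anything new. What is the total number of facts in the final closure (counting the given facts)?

12

Round 1: (3) [role_admin ∧ break_glass ∧ role_viewer → role_editor]; (4) [role_viewer ∧ break_glass → device_trusted]; (5) [can_publish → ip_allowlisted]. New: role_editor, device_trusted, ip_allowlisted.
Round 2: (1) [role_editor → elevated]; (2) [role_editor ∧ device_trusted → can_delete]. New: elevated, can_delete.
Closure: {break_glass, can_delete, can_publish, device_trusted, elevated, export_allowed, ip_allowlisted, member_of_group, role_admin, role_editor, role_viewer, sso_linked} — 12 facts.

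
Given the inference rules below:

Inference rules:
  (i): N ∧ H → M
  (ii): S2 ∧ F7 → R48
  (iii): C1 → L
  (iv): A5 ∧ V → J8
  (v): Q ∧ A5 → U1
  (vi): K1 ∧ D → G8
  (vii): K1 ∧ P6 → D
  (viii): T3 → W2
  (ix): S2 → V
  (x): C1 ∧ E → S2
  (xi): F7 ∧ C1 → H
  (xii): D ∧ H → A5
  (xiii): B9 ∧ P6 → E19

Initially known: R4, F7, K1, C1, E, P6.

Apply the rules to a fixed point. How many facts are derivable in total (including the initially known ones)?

15

Round 1: (iii) [C1 → L]; (vii) [K1 ∧ P6 → D]; (x) [C1 ∧ E → S2]; (xi) [F7 ∧ C1 → H]. New: L, D, S2, H.
Round 2: (ii) [S2 ∧ F7 → R48]; (vi) [K1 ∧ D → G8]; (ix) [S2 → V]; (xii) [D ∧ H → A5]. New: R48, G8, V, A5.
Round 3: (iv) [A5 ∧ V → J8]. New: J8.
Closure: {A5, C1, D, E, F7, G8, H, J8, K1, L, P6, R4, R48, S2, V} — 15 facts.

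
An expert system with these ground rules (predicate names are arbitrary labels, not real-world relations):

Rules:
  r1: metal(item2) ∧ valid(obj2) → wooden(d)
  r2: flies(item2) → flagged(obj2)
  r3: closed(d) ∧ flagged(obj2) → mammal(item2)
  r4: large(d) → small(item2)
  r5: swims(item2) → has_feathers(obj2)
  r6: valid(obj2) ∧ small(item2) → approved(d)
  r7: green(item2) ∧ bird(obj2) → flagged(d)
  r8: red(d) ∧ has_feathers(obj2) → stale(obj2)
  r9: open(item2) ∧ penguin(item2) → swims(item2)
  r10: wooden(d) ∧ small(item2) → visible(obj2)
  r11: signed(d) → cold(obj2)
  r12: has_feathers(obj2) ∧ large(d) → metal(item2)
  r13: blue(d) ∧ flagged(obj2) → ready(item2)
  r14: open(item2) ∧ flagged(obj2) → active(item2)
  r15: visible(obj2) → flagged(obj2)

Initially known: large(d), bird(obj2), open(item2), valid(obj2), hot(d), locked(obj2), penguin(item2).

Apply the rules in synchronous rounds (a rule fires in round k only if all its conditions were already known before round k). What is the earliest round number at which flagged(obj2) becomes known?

Round 1 — r4, r9, derive small(item2), swims(item2).
Round 2 — r5, r6, derive has_feathers(obj2), approved(d).
Round 3 — r12, derive metal(item2).
Round 4 — r1, derive wooden(d).
Round 5 — r10, derive visible(obj2).
Round 6 — r15, derive flagged(obj2).
flagged(obj2) first appears in round 6.

6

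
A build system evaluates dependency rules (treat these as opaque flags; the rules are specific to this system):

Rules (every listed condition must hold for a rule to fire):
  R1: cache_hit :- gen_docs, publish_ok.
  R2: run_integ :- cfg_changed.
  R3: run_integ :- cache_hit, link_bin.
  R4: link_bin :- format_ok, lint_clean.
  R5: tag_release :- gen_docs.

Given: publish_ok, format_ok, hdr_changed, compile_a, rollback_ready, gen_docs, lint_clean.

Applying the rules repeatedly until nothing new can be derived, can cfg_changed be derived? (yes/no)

no

[1] R1 [cache_hit :- gen_docs, publish_ok.]; R4 [link_bin :- format_ok, lint_clean.]; R5 [tag_release :- gen_docs.]. ⇒ new: cache_hit, link_bin, tag_release.
[2] R3 [run_integ :- cache_hit, link_bin.]. ⇒ new: run_integ.
Fixed point reached. No rule has cfg_changed as a consequent, and it is not given.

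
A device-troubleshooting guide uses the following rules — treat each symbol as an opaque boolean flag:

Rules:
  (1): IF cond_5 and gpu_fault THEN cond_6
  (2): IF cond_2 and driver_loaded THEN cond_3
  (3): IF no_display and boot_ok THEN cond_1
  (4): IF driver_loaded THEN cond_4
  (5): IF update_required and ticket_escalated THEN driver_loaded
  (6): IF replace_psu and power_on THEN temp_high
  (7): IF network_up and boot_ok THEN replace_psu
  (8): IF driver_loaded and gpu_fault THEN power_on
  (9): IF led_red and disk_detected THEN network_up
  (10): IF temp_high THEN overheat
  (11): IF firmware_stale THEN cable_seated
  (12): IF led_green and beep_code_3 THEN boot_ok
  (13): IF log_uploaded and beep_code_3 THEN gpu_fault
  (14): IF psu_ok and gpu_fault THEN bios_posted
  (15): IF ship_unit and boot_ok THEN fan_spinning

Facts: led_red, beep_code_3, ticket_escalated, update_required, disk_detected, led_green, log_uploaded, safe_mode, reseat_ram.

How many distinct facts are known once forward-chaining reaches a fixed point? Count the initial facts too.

Round 1 fires (5), (9), (12), (13), giving driver_loaded, network_up, boot_ok, gpu_fault.
Round 2 fires (4), (7), (8), giving cond_4, replace_psu, power_on.
Round 3 fires (6), giving temp_high.
Round 4 fires (10), giving overheat.
Closure: {beep_code_3, boot_ok, cond_4, disk_detected, driver_loaded, gpu_fault, led_green, led_red, log_uploaded, network_up, overheat, power_on, replace_psu, reseat_ram, safe_mode, temp_high, ticket_escalated, update_required} — 18 facts.

18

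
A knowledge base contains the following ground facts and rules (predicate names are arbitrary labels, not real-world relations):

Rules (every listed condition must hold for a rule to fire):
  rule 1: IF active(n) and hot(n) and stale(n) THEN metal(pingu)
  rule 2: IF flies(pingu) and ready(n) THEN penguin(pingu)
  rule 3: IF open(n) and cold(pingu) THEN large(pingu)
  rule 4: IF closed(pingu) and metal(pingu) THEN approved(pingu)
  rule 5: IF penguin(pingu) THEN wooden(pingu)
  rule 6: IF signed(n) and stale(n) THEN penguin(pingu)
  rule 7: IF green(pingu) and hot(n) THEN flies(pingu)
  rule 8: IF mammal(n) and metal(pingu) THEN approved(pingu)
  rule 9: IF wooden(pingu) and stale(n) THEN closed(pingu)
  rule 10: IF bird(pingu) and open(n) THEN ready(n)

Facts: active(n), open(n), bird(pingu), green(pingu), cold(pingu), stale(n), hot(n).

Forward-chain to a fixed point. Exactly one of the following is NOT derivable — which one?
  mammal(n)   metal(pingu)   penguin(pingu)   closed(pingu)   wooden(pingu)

mammal(n)

Round 1 — rule 1, rule 3, rule 7, rule 10, derive metal(pingu), large(pingu), flies(pingu), ready(n).
Round 2 — rule 2, derive penguin(pingu).
Round 3 — rule 5, derive wooden(pingu).
Round 4 — rule 9, derive closed(pingu).
Round 5 — rule 4, derive approved(pingu).
Derived: penguin(pingu) (round 2), closed(pingu) (round 4), wooden(pingu) (round 3), metal(pingu) (round 1). mammal(n) never appears in any round.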